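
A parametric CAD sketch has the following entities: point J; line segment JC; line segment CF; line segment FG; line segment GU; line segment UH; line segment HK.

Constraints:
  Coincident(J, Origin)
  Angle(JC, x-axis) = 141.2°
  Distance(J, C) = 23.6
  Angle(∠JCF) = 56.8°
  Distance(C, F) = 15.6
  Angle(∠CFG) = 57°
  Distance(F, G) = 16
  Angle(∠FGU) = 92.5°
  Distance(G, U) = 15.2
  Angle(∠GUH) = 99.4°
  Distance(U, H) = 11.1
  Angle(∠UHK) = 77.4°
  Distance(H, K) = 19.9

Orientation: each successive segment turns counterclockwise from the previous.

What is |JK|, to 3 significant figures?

13.4

∠GUH = 99.4° gives UH at -164° from the x-axis; with |UH| = 11.1, H = (-22.8, 17.4). ∠UHK = 77.4° gives HK at -61.9° from the x-axis; with |HK| = 19.9, K = (-13.4, -0.108). Then |JK| = |K − J| = 13.4.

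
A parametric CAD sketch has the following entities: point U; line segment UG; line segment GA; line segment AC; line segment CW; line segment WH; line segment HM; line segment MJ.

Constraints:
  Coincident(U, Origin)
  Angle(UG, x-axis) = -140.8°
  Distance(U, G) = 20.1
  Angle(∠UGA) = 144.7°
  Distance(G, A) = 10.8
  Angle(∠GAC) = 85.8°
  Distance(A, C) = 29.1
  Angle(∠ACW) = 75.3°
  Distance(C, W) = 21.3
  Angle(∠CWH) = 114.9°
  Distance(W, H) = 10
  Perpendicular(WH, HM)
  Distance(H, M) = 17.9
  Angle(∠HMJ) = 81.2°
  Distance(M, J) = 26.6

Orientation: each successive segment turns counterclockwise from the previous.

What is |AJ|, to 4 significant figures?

37.50

U is at the origin; UG runs at -140.8° with length 20.1, so G = (-15.58, -12.70). ∠UGA = 144.7° gives GA at -105.5° from the x-axis; with |GA| = 10.8, A = (-18.46, -23.11). ∠GAC = 85.8° gives AC at -11.30° from the x-axis; with |AC| = 29.1, C = (10.07, -28.81). ∠ACW = 75.3° gives CW at 93.40° from the x-axis; with |CW| = 21.3, W = (8.810, -7.551). ∠CWH = 114.9° gives WH at 158.5° from the x-axis; with |WH| = 10.0, H = (-0.4941, -3.886). WH ⟂ HM, so HM runs at -111.5°; with |HM| = 17.9, M = (-7.054, -20.54). ∠HMJ = 81.2° gives MJ at -12.70° from the x-axis; with |MJ| = 26.6, J = (18.89, -26.39). Then |AJ| = |J − A| = 37.50.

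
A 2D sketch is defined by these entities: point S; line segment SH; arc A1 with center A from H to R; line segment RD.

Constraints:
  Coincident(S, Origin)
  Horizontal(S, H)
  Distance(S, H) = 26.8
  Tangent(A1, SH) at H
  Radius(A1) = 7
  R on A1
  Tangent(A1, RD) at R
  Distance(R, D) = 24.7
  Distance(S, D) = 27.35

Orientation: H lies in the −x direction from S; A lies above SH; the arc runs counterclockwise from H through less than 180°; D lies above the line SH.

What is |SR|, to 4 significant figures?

20.93

Checks: |SH| = 26.80 ✓; |AH| = 7.000 ✓; |AR| = 7.000 ✓; ∠(AR, RD) = 90.00° ✓; |RD| = 24.70 ✓; |SD| = 27.35 ✓.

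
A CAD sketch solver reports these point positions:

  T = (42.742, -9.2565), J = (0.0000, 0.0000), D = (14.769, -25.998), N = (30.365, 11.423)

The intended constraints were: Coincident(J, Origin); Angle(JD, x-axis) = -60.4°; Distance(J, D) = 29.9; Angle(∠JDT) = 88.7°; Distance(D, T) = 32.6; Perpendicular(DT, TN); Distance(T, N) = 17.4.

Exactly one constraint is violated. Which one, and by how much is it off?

Distance(T, N) = 17.4 — off by 6.70.

J = (0.00, 0.00) ✓; JD at -60.40° ✓; |JD| = 29.90 ✓; ∠JDT = 88.70° ✓; |DT| = 32.60 ✓; ∠(DT, TN) = 90.00° ✓; |TN| = 24.10 ✗.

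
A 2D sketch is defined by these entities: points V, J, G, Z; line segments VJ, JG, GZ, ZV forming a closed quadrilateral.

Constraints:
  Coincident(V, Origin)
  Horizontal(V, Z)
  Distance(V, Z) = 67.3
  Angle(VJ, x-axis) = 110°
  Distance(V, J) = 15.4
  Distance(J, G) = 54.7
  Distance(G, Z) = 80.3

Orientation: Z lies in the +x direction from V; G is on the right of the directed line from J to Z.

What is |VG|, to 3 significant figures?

40.2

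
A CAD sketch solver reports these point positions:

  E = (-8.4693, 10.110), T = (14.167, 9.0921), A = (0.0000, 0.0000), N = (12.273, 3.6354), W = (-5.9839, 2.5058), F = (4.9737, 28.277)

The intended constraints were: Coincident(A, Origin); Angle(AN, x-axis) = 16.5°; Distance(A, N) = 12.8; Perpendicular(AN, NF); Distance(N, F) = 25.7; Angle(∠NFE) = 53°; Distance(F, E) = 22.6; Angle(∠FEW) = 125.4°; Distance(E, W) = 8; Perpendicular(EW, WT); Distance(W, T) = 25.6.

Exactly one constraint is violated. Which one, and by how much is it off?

Distance(W, T) = 25.6 — off by 4.40.

A = (0.00, 0.00) ✓; AN at 16.50° ✓; |AN| = 12.80 ✓; ∠(AN, NF) = 90.00° ✓; |NF| = 25.70 ✓; ∠NFE = 53.00° ✓; |FE| = 22.60 ✓; ∠FEW = 125.4° ✓; |EW| = 8.000 ✓; ∠(EW, WT) = 90.00° ✓; |WT| = 21.20 ✗.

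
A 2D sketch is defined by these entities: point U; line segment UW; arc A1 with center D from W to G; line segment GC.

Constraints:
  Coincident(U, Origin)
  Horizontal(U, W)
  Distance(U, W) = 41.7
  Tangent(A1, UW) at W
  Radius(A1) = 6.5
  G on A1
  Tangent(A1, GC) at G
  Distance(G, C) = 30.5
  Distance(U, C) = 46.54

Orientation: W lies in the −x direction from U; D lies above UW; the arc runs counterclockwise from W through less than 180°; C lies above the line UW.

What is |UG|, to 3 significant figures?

35.7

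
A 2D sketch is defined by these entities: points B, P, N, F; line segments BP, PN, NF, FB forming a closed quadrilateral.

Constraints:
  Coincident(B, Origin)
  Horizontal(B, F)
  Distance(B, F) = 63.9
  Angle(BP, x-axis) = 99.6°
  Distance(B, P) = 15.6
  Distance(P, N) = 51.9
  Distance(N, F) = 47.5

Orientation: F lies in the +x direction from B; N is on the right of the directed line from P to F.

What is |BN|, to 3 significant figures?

38.1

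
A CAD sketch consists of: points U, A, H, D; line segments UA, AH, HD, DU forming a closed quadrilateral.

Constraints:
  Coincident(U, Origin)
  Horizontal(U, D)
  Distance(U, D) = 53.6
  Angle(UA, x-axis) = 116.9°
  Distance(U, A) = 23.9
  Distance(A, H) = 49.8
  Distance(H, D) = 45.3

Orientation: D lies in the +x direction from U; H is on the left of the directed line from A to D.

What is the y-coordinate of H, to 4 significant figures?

41.23

U is at the origin; U and D share the same y with |UD| = 53.6 and D in +x, so D = (53.6, 0). UA runs at 116.9° with |UA| = 23.9, so A = (-10.81, 21.31). H is determined by |AH| = 49.8 and |HD| = 45.3 together: it lies at the intersection of circle(A, 49.8) and circle(D, 45.3). With |AD| = 67.85, the foot of the radical line on AD is 37.08 from A and the perpendicular offset is √(49.8² − 37.08²) = 33.25. Taking the left-of-AD solution: H = (34.83, 41.23).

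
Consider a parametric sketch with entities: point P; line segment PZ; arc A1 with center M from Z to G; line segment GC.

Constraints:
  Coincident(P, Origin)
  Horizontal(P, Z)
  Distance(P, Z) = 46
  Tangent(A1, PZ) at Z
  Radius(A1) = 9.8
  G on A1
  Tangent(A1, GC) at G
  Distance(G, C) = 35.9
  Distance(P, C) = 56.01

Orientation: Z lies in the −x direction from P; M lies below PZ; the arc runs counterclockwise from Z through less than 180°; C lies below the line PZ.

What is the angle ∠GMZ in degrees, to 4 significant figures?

124.8°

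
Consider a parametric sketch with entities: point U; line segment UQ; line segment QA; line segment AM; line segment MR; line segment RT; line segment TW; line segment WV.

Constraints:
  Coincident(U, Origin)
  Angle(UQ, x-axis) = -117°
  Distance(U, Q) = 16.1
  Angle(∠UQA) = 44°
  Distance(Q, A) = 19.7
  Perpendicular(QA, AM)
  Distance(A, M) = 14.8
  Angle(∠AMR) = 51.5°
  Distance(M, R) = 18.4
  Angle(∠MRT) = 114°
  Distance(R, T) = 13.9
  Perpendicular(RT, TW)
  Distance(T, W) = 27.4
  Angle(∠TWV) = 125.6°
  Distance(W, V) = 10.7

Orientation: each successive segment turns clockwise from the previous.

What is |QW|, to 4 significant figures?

35.46

∠MRT = 114.0° gives RT at -177.5° from the x-axis; with |RT| = 13.9, T = (-19.55, -8.905). RT is perpendicular to TW, so TW runs at 92.50°; with |TW| = 27.4, W = (-20.74, 18.47). Then |QW| = |W − Q| = 35.46.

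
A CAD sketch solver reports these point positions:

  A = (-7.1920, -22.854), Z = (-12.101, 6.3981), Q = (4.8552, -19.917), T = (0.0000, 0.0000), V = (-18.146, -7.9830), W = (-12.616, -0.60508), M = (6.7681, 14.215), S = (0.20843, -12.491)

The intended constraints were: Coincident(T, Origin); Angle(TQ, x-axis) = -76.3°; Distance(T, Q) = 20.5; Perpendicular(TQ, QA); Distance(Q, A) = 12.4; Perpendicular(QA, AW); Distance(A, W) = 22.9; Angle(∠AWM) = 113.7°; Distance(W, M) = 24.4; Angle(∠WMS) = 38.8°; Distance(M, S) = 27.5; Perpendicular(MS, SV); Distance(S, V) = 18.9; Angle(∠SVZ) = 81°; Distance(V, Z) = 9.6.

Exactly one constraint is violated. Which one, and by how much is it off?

Distance(V, Z) = 9.6 — off by 6.00.

T = (0.00, 0.00) ✓; TQ at -76.30° ✓; |TQ| = 20.50 ✓; ∠(TQ, QA) = 90.00° ✓; |QA| = 12.40 ✓; ∠(QA, AW) = 90.00° ✓; |AW| = 22.90 ✓; ∠AWM = 113.7° ✓; |WM| = 24.40 ✓; ∠WMS = 38.80° ✓; |MS| = 27.50 ✓; ∠(MS, SV) = 90.00° ✓; |SV| = 18.90 ✓; ∠SVZ = 81.00° ✓; |VZ| = 15.60 ✗.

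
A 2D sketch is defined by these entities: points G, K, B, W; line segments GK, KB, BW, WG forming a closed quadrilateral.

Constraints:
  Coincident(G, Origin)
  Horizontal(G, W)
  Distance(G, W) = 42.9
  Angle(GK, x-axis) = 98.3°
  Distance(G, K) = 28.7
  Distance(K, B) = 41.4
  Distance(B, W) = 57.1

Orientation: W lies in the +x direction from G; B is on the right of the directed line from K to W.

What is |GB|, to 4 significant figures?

17.67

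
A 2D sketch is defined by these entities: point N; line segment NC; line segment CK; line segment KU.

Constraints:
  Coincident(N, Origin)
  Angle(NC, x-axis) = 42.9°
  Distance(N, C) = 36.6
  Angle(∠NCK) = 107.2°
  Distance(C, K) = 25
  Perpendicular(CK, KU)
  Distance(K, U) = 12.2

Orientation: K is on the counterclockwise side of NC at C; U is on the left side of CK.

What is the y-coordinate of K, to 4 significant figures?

47.44

N is at the origin; NC runs at 42.9° with length 36.6, so C = 36.6·(cos 42.9°, sin 42.9°) = (26.81, 24.91). ∠NCK = 107.2°, so CK runs at 42.9° + (180° − 107.2°) = 115.7° from the x-axis; with |CK| = 25.0, K = C + 25.0·(cos 115.7°, sin 115.7°) = (15.97, 47.44). So K.y = 47.44.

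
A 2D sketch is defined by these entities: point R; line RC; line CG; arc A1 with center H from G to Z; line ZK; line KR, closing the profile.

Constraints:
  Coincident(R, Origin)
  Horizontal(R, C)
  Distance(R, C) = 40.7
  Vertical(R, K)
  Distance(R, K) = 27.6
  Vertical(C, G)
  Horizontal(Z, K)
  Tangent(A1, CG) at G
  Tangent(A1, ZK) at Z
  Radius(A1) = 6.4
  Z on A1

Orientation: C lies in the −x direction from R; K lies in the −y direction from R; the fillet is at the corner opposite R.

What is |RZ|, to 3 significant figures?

44.0

The virtual corner opposite R is at (-40.7, -27.6). Since A1 is tangent to CG there, HG ⟂ CG and since A1 is tangent to ZK there, HZ ⟂ ZK, with radius 6.4, so the center H sits 6.4 in from both sides at H = (-34.3, -21.2). That places the tangent points at G = (-40.7, -21.2) on CG and Z = (-34.3, -27.6) on ZK. Then |RZ| = |Z − R| = 44.0.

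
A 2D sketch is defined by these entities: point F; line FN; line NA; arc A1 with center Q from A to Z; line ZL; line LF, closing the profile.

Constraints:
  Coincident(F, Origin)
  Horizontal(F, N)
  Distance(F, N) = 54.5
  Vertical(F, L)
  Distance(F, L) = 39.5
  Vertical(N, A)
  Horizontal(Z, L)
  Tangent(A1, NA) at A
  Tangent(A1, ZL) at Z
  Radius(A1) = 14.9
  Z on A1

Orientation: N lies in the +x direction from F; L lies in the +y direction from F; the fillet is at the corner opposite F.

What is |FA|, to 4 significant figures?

59.79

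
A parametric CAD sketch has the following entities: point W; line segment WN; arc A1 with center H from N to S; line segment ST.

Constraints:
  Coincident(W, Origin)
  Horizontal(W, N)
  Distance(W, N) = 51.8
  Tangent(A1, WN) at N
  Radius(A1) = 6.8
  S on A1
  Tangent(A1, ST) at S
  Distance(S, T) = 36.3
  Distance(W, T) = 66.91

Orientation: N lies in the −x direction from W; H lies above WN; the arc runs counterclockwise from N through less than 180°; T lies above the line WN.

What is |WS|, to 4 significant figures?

45.76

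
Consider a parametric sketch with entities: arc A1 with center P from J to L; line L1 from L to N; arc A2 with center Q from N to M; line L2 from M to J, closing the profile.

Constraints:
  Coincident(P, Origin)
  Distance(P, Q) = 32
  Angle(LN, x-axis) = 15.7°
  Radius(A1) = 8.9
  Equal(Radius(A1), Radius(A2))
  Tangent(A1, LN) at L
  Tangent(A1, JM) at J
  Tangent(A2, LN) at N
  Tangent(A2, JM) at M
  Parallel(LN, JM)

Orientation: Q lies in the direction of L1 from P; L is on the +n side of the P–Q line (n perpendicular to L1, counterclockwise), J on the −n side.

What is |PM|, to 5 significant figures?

33.215

Tangency of A1 to both parallel lines with radius 8.9 puts L and J at P ± 8.9·n: L = (-2.4083, 8.5680), J = (2.4083, -8.5680). Equal radii place N and M the same way about Q: N = Q + 8.9·n = (28.398, 17.227), M = Q − 8.9·n = (33.214, 0.091258). Then |PM| = |M − P| = 33.215.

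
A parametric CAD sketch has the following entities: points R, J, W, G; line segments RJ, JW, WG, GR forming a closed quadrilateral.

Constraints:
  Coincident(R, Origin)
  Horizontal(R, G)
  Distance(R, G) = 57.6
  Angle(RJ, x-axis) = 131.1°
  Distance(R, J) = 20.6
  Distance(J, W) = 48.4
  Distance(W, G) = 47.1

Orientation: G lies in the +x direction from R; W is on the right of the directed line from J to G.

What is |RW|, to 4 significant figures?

27.85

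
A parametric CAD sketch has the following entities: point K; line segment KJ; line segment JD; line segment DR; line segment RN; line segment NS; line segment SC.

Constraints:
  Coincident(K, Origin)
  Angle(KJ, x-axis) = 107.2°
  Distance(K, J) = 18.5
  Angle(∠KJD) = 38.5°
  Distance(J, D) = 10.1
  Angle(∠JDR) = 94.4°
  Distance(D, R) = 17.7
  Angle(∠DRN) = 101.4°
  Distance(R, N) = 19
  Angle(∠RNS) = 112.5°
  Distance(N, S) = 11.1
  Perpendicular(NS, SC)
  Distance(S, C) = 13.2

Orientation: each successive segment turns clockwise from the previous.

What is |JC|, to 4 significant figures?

6.807

∠RNS = 112.5° gives NS at 94.00° from the x-axis; with |NS| = 11.1, S = (-24.74, 13.74). NS is perpendicular to SC, so SC runs at 4.000°; with |SC| = 13.2, C = (-11.57, 14.66). Then |JC| = |C − J| = 6.807.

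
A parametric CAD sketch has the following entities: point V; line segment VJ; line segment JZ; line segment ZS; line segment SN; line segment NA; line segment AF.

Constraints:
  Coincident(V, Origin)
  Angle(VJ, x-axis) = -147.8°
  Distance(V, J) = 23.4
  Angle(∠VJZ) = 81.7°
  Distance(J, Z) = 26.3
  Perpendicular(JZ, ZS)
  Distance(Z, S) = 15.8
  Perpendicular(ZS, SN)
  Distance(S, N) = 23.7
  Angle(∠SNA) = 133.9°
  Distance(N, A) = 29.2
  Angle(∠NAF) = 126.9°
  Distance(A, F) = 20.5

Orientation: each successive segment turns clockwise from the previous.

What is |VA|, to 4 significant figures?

35.33

V is at the origin; VJ runs at -147.8° with length 23.4, so J = (-19.80, -12.47). ∠VJZ = 81.7° gives JZ at 113.9° from the x-axis; with |JZ| = 26.3, Z = (-30.46, 11.58). JZ is perpendicular to ZS, so ZS runs at 23.90°; with |ZS| = 15.8, S = (-16.01, 17.98). The perpendicularity gives SN at right angles to ZS, so SN runs at -66.10°; with |SN| = 23.7, N = (-6.409, -3.691). ∠SNA = 133.9° gives NA at -112.2° from the x-axis; with |NA| = 29.2, A = (-17.44, -30.73). Then |VA| = |A − V| = 35.33.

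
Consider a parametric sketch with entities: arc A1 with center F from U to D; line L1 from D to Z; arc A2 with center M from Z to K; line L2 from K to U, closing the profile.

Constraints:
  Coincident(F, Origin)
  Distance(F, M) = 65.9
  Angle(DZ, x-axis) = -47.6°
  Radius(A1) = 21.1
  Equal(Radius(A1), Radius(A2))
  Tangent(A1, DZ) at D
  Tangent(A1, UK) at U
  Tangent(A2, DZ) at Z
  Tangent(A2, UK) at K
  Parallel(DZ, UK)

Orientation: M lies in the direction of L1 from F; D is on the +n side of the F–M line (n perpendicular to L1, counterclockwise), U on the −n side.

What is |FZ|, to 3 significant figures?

69.2

Tangency of A1 to both parallel lines with radius 21.1 puts D and U at F ± 21.1·n: D = (15.6, 14.2), U = (-15.6, -14.2). Equal radii place Z and K the same way about M: Z = M + 21.1·n = (60.0, -34.4), K = M − 21.1·n = (28.9, -62.9). Then |FZ| = |Z − F| = 69.2.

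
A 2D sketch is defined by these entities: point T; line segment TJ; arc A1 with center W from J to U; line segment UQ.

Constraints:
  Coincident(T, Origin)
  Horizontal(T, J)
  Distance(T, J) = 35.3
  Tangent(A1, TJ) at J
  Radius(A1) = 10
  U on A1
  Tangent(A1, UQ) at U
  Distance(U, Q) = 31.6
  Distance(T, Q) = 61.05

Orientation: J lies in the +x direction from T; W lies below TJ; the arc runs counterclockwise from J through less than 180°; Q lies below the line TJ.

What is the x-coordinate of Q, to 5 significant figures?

44.440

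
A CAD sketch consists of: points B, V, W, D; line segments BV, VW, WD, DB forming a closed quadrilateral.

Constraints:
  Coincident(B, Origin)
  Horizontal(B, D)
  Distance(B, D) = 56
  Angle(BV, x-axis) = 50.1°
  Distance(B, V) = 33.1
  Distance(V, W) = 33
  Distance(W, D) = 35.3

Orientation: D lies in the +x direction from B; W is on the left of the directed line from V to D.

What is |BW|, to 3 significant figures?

63.4

Checks: |VW| = 33.00 ✓; |WD| = 35.30 ✓.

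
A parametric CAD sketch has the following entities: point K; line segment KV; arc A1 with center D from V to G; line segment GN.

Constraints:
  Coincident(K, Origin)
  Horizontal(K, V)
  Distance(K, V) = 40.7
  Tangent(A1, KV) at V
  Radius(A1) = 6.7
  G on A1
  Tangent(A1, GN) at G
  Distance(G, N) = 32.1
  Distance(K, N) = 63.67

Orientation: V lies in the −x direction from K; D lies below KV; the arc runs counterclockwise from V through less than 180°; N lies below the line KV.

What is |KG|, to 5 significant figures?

47.713

Checks: |DG| = 6.700 ✓; ∠(DG, GN) = 90.00° ✓; |GN| = 32.10 ✓; |KN| = 63.67 ✓.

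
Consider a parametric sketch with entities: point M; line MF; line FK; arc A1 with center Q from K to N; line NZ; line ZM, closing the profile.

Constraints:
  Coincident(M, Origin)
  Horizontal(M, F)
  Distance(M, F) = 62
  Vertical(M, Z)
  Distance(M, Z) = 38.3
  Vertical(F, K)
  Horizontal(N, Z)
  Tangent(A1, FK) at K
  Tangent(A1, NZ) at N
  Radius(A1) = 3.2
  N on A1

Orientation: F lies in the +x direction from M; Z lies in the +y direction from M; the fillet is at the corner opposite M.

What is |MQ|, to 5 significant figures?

68.480

MZ is vertical with |MZ| = 38.3 and Z on the +y side, so Z = (0.0000, 38.300). The virtual corner opposite M is at (62.000, 38.300). A1 meets FK tangentially, so QK is at right angles to FK and tangency of A1 to NZ means the radius QN is perpendicular to NZ, with radius 3.2, so the center Q sits 3.2 in from both sides at Q = (58.800, 35.100). Then |MQ| = |Q − M| = 68.480.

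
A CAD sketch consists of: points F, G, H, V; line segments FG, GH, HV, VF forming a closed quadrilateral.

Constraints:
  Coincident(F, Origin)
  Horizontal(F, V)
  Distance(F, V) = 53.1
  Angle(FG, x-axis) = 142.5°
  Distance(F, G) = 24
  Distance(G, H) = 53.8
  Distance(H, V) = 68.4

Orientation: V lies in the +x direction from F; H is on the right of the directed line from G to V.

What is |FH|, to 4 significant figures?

37.39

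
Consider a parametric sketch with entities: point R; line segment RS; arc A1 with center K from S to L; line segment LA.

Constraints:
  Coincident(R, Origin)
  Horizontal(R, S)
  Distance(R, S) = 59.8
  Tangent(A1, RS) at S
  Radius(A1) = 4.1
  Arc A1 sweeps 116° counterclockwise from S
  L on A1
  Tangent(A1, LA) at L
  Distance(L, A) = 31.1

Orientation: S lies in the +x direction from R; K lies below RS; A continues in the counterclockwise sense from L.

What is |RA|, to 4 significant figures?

77.53

R is at the origin; RS is horizontal with |RS| = 59.8 and S on the +x side, so S = (59.80, 0.000). Tangency of A1 to RS means the radius KS is perpendicular to RS, so K = S + (0, -4.1) = (59.80, -4.100). On A1, S sits at bearing 90° from K; a 116° counterclockwise sweep puts L at bearing 206°, so L = K + 4.1·(cos 206°, sin 206°) = (56.11, -5.897). Since A1 is tangent to LA there, KL ⟂ LA, so LA runs along (−sin 206°, cos 206°); with |LA| = 31.1, A = (69.75, -33.85). Then |RA| = |A − R| = 77.53.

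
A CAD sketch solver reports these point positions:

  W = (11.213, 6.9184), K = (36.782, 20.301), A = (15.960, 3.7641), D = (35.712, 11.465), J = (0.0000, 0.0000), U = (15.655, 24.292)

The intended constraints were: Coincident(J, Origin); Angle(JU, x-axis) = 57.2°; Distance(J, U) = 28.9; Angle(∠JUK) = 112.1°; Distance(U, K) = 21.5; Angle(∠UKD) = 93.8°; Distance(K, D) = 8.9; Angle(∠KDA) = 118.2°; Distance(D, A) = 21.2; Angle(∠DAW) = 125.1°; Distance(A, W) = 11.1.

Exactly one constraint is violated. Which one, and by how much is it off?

Distance(A, W) = 11.1 — off by 5.40.

J = (0.00, 0.00) ✓; JU at 57.20° ✓; |JU| = 28.90 ✓; ∠JUK = 112.1° ✓; |UK| = 21.50 ✓; ∠UKD = 93.79° ✓; |KD| = 8.901 ✓; ∠KDA = 118.2° ✓; |DA| = 21.20 ✓; ∠DAW = 125.1° ✓; |AW| = 5.699 ✗.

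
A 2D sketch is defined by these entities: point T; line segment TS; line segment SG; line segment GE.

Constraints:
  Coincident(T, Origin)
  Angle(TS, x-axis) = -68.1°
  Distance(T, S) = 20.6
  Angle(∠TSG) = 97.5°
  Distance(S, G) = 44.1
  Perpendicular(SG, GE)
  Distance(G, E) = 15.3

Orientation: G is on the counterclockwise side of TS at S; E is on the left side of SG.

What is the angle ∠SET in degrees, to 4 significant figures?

25.38°

T is at the origin; TS runs at -68.1° with length 20.6, so S = 20.6·(cos -68.1°, sin -68.1°) = (7.684, -19.11). ∠TSG = 97.5°, so SG runs at -68.1° + (180° − 97.5°) = 14.40° from the x-axis; with |SG| = 44.1, G = S + 44.1·(cos 14.40°, sin 14.40°) = (50.40, -8.146). The perpendicularity gives GE at right angles to SG; with |GE| = 15.3 on the left of SG, E = G + 15.3·(-0.2487, 0.9686) = (46.59, 6.673). Then cos ∠SET = ES·ET / (|ES||ET|), giving 25.38°.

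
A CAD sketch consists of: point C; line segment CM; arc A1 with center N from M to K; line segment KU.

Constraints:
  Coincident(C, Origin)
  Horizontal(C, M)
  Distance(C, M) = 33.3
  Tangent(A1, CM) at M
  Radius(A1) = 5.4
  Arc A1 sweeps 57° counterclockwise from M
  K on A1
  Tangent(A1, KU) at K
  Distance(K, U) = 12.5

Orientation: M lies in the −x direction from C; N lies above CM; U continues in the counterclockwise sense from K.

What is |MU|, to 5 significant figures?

17.205

On A1, M sits at bearing -90° from N; a 57° counterclockwise sweep puts K at bearing -33°, so K = N + 5.4·(cos -33°, sin -33°) = (-28.771, 2.4589). A1 meets KU tangentially, so NK is at right angles to KU, so KU runs along (−sin -33°, cos -33°); with |KU| = 12.5, U = (-21.963, 12.942). Then |MU| = |U − M| = 17.205.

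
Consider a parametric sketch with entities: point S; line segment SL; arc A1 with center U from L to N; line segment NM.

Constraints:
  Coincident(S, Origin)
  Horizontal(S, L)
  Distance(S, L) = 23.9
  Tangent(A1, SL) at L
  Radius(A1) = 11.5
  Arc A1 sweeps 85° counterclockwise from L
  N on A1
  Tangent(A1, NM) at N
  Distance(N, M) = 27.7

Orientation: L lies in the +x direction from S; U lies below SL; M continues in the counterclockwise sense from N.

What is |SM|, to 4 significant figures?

39.39

On A1, L sits at bearing 90° from U; an 85° counterclockwise sweep puts N at bearing 175°, so N = U + 11.5·(cos 175°, sin 175°) = (12.44, -10.50). A1 meets NM tangentially, so UN is at right angles to NM, so NM runs along (−sin 175°, cos 175°); with |NM| = 27.7, M = (10.03, -38.09). Then |SM| = |M − S| = 39.39.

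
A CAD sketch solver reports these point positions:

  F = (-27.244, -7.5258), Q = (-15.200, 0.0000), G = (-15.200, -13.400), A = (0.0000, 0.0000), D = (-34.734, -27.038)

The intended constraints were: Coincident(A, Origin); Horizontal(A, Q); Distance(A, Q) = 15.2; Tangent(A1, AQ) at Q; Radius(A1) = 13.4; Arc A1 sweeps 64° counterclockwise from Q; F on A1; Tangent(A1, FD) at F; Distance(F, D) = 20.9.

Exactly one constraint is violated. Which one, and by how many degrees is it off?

Tangent(A1, FD) at F — off by 5.00°.

A = (0.00, 0.00) ✓; A.y = 0.00, Q.y = 0.00 ✓; |AQ| = 15.20 ✓; ∠(GQ, QA) = 90.00° ✓; |GQ| = 13.40 ✓; bearing(G→F) − bearing(G→Q) = 64.00° ✓; |GF| = 13.40 ✓; ∠(GF, FD) = 85.00° ✗; |FD| = 20.90 ✓.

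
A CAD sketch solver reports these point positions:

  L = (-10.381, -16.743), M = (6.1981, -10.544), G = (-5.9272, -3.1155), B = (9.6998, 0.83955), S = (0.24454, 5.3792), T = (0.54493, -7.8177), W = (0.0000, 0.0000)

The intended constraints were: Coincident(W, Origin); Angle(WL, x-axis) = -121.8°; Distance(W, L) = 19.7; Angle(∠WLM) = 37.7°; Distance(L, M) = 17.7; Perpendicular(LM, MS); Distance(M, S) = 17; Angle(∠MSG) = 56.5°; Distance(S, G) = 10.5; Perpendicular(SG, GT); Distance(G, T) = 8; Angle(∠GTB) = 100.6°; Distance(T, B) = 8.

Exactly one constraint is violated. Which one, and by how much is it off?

Distance(T, B) = 8 — off by 4.60.

W = (0.00, 0.00) ✓; WL at -121.8° ✓; |WL| = 19.70 ✓; ∠WLM = 37.70° ✓; |LM| = 17.70 ✓; ∠(LM, MS) = 90.00° ✓; |MS| = 17.00 ✓; ∠MSG = 56.50° ✓; |SG| = 10.50 ✓; ∠(SG, GT) = 90.00° ✓; |GT| = 8.000 ✓; ∠GTB = 100.6° ✓; |TB| = 12.60 ✗.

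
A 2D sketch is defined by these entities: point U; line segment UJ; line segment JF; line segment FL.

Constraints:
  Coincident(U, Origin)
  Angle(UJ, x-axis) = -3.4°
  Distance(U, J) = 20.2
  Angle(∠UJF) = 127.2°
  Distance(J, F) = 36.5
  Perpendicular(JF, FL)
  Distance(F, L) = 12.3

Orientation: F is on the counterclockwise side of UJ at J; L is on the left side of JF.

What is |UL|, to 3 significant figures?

48.9

∠UJF = 127.2°, so JF runs at -3.4° + (180° − 127.2°) = 49.4° from the x-axis; with |JF| = 36.5, F = J + 36.5·(cos 49.4°, sin 49.4°) = (43.9, 26.5). JF ⟂ FL; with |FL| = 12.3 on the left of JF, L = F + 12.3·(-0.759, 0.651) = (34.6, 34.5). Then |UL| = |L − U| = 48.9.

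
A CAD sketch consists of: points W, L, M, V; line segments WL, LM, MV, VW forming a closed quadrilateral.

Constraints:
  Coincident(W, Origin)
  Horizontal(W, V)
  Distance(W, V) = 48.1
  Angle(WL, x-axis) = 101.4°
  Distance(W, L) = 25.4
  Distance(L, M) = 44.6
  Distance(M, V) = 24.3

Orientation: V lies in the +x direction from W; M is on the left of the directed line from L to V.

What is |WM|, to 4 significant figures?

45.60

Checks: |LM| = 44.60 ✓; |MV| = 24.30 ✓.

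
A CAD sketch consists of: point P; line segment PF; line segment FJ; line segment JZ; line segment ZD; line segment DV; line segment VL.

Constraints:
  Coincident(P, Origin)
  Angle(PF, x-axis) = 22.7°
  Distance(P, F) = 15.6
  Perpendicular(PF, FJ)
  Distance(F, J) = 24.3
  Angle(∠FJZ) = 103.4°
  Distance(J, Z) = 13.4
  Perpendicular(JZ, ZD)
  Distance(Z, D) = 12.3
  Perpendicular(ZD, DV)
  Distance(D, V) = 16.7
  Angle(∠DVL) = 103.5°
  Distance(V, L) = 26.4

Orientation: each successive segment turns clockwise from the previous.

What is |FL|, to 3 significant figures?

37.2

The perpendicularity gives DV at right angles to ZD, so DV runs at 36.1°; with |DV| = 16.7, V = (19.2, -4.51). ∠DVL = 103.5° gives VL at -40.4° from the x-axis; with |VL| = 26.4, L = (39.3, -21.6). Then |FL| = |L − F| = 37.2.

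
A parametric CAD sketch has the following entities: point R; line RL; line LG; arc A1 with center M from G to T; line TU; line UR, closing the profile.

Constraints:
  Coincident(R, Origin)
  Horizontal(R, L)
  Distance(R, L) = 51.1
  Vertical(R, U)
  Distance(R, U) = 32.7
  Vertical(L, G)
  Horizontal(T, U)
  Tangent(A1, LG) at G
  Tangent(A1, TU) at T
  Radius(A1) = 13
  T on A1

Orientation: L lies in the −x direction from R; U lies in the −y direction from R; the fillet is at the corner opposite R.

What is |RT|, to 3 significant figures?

50.2

The virtual corner opposite R is at (-51.1, -32.7). Since A1 is tangent to LG there, MG ⟂ LG and since A1 is tangent to TU there, MT ⟂ TU, with radius 13.0, so the center M sits 13.0 in from both sides at M = (-38.1, -19.7). That places the tangent points at G = (-51.1, -19.7) on LG and T = (-38.1, -32.7) on TU. Then |RT| = |T − R| = 50.2.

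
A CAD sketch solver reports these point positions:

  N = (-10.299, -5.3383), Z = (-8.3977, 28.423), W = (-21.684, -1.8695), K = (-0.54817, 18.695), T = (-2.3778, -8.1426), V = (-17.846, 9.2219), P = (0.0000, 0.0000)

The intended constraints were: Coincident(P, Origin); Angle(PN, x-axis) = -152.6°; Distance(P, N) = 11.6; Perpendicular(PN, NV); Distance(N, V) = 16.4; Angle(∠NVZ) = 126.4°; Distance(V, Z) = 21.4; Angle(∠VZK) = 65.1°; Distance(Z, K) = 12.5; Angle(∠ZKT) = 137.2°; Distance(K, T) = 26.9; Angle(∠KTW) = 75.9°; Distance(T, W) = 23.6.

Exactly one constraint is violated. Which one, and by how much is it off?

Distance(T, W) = 23.6 — off by 3.30.

P = (0.00, 0.00) ✓; PN at -152.6° ✓; |PN| = 11.60 ✓; ∠(PN, NV) = 90.00° ✓; |NV| = 16.40 ✓; ∠NVZ = 126.4° ✓; |VZ| = 21.40 ✓; ∠VZK = 65.10° ✓; |ZK| = 12.50 ✓; ∠ZKT = 137.2° ✓; |KT| = 26.90 ✓; ∠KTW = 75.90° ✓; |TW| = 20.30 ✗.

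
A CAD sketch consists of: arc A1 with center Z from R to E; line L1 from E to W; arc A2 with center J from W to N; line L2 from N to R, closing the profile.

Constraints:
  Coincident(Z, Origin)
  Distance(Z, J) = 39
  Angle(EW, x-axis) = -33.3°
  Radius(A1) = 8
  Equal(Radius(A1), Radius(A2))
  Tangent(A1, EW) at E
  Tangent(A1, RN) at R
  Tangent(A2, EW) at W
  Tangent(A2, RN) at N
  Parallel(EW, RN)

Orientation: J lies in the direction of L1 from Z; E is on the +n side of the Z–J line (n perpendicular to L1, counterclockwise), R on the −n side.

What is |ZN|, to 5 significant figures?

39.812

Tangency of A1 to both parallel lines with radius 8.0 puts E and R at Z ± 8.0·n: E = (4.3922, 6.6865), R = (-4.3922, -6.6865). Equal radii place W and N the same way about J: W = J + 8.0·n = (36.989, -14.725), N = J − 8.0·n = (28.204, -28.098). Then |ZN| = |N − Z| = 39.812.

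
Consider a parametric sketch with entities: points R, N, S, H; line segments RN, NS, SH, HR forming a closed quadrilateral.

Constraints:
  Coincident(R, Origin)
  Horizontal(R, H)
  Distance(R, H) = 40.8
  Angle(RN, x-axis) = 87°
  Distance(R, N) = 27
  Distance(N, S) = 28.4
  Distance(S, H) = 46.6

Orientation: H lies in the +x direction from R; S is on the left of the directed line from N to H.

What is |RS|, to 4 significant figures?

49.99

R is at the origin; RH is horizontal with |RH| = 40.8 and H in +x, so H = (40.8, 0). RN runs at 87.0° with |RN| = 27.0, so N = (1.413, 26.96). S is determined by |NS| = 28.4 and |SH| = 46.6 together: it lies at the intersection of circle(N, 28.4) and circle(H, 46.6). With |NH| = 47.73, the foot of the radical line on NH is 9.567 from N and the perpendicular offset is √(28.4² − 9.567²) = 26.74. Taking the left-of-NH solution: S = (24.41, 43.62).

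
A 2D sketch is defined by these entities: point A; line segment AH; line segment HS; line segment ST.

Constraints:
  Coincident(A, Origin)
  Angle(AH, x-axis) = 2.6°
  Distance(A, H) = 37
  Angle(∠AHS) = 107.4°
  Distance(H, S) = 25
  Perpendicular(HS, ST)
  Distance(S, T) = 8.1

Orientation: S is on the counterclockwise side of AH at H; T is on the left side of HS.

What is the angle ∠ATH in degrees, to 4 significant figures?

54.98°

A is at the origin; AH runs at 2.6° with length 37.0, so H = 37.0·(cos 2.6°, sin 2.6°) = (36.96, 1.678). ∠AHS = 107.4°, so HS runs at 2.6° + (180° − 107.4°) = 75.20° from the x-axis; with |HS| = 25.0, S = H + 25.0·(cos 75.20°, sin 75.20°) = (43.35, 25.85). The perpendicularity gives ST at right angles to HS; with |ST| = 8.1 on the left of HS, T = S + 8.1·(-0.9668, 0.2554) = (35.52, 27.92). Then cos ∠ATH = TA·TH / (|TA||TH|), giving 54.98°.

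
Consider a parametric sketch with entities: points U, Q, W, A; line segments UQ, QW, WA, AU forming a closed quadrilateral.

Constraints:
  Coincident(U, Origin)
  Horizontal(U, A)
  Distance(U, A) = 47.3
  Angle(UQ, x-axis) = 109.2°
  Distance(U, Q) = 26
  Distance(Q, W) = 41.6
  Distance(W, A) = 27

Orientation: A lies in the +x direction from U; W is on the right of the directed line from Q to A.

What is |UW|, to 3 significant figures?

21.3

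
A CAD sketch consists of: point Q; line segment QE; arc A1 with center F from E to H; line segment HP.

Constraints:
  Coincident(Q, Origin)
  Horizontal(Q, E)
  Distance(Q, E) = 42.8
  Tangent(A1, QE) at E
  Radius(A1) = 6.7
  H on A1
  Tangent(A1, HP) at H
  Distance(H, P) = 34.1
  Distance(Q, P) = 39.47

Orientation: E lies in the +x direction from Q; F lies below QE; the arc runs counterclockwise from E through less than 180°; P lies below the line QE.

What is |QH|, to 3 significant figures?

37.1

Q is at the origin; Q and E share the same y with |QE| = 42.8 and E on the +x side, so E = (42.8, 0.00). Since A1 is tangent to QE there, FE ⟂ QE, so F = E + (0, -6.7) = (42.8, -6.70). Since FH ⟂ HP (tangency), |FP| = √(6.7² + 34.1²) = 34.8 regardless of where H sits on A1. So P lies on both circle(Q, 39.47) and circle(F, 34.8); the below-QE intersection is P = (20.8, -33.6). H is the foot of the tangent from P: H = (36.9, -3.53).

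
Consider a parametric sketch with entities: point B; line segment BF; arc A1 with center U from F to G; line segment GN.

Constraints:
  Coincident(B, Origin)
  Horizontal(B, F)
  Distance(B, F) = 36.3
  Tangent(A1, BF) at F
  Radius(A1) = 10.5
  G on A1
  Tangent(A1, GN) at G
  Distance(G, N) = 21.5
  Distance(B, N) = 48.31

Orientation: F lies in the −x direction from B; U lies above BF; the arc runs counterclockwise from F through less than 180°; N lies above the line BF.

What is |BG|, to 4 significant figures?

30.03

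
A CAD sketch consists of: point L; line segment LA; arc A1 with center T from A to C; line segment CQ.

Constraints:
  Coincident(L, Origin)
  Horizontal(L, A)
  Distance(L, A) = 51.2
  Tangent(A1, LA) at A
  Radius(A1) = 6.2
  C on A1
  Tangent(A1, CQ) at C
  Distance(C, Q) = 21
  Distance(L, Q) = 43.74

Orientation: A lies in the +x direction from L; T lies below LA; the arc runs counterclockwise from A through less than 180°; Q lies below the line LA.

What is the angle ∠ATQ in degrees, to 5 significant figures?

140.22°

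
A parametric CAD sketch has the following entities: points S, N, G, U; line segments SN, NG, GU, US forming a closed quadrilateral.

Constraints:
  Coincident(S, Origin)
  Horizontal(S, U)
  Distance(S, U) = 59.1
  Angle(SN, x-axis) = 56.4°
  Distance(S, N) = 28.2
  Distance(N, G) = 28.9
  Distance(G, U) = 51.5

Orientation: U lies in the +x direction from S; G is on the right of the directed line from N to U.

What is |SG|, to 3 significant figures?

8.91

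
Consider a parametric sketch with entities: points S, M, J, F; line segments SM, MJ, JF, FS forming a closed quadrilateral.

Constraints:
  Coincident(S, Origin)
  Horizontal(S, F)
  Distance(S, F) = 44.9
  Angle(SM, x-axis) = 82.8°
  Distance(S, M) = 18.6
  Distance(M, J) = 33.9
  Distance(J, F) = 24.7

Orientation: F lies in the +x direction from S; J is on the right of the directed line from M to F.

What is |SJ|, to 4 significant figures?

23.81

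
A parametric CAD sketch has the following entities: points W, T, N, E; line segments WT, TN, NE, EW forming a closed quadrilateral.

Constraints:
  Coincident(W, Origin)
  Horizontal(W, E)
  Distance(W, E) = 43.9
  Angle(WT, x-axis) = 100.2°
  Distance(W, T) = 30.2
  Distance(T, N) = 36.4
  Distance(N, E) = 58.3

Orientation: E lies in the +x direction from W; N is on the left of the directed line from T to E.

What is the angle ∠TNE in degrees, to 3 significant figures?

70.5°

Checks: |TN| = 36.40 ✓; |NE| = 58.30 ✓.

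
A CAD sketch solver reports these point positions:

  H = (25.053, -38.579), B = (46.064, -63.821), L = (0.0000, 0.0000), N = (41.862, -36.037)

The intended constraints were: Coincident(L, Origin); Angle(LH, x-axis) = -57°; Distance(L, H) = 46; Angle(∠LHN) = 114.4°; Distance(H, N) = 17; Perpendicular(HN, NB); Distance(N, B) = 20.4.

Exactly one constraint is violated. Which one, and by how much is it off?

Distance(N, B) = 20.4 — off by 7.70.

L = (0.00, 0.00) ✓; LH at -57.00° ✓; |LH| = 46.00 ✓; ∠LHN = 114.4° ✓; |HN| = 17.00 ✓; ∠(HN, NB) = 90.00° ✓; |NB| = 28.10 ✗.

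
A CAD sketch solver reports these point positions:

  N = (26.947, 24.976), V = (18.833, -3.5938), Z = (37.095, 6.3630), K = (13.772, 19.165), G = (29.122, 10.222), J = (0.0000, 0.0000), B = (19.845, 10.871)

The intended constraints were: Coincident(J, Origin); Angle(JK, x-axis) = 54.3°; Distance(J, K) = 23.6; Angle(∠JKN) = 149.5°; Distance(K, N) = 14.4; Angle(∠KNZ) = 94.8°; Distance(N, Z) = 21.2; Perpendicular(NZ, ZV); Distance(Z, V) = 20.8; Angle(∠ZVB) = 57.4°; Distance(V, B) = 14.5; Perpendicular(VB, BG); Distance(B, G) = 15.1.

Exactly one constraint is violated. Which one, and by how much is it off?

Distance(B, G) = 15.1 — off by 5.80.

J = (0.00, 0.00) ✓; JK at 54.30° ✓; |JK| = 23.60 ✓; ∠JKN = 149.5° ✓; |KN| = 14.40 ✓; ∠KNZ = 94.80° ✓; |NZ| = 21.20 ✓; ∠(NZ, ZV) = 90.00° ✓; |ZV| = 20.80 ✓; ∠ZVB = 57.40° ✓; |VB| = 14.50 ✓; ∠(VB, BG) = 90.00° ✓; |BG| = 9.300 ✗.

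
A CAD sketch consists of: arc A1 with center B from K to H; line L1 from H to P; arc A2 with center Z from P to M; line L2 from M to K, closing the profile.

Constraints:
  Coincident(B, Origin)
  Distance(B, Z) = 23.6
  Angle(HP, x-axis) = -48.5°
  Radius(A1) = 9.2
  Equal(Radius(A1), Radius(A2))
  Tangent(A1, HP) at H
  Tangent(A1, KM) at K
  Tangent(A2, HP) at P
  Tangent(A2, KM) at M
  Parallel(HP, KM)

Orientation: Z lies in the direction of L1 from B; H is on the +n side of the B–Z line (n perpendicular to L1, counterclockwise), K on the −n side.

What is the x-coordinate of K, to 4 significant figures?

-6.890

The slot axis is L1's direction at -48.5°, so u = (cos -48.5°, sin -48.5°) = (0.6626, -0.7490) and n = (−sin -48.5°, cos -48.5°) = (0.7490, 0.6626). B is at the origin and Z lies 23.6 along u from B, so Z = 23.6·u = (15.64, -17.68). Tangency of A1 to both parallel lines with radius 9.2 puts H and K at B ± 9.2·n: H = (6.890, 6.096), K = (-6.890, -6.096). So K.x = -6.890.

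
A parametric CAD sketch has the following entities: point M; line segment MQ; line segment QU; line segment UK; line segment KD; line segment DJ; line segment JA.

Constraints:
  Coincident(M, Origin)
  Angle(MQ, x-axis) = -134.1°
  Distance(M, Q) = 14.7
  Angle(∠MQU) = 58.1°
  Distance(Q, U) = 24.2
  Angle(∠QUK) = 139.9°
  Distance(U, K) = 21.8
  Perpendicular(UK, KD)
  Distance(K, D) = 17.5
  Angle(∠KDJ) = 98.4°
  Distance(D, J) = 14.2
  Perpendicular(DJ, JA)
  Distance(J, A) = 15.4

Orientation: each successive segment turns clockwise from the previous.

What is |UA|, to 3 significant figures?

7.01

M is at the origin; MQ runs at -134.1° with length 14.7, so Q = (-10.2, -10.6). ∠MQU = 58.1° gives QU at 104° from the x-axis; with |QU| = 24.2, U = (-16.1, 12.9). ∠QUK = 139.9° gives UK at 63.9° from the x-axis; with |UK| = 21.8, K = (-6.49, 32.5). UK is perpendicular to KD, so KD runs at -26.1°; with |KD| = 17.5, D = (9.22, 24.8). ∠KDJ = 98.4° gives DJ at -108° from the x-axis; with |DJ| = 14.2, J = (4.90, 11.3). DJ is perpendicular to JA, so JA runs at 162°; with |JA| = 15.4, A = (-9.77, 16.0). Then |UA| = |A − U| = 7.01.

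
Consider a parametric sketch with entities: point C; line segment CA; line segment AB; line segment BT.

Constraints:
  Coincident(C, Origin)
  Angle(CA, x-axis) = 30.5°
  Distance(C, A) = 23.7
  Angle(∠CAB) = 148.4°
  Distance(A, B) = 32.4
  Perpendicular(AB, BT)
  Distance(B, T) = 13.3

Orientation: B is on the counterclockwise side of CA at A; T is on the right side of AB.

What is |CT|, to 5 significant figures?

58.538

C is at the origin; CA runs at 30.5° with length 23.7, so A = 23.7·(cos 30.5°, sin 30.5°) = (20.421, 12.029). ∠CAB = 148.4°, so AB runs at 30.5° + (180° − 148.4°) = 62.100° from the x-axis; with |AB| = 32.4, B = A + 32.4·(cos 62.100°, sin 62.100°) = (35.582, 40.663). AB ⟂ BT; with |BT| = 13.3 on the right of AB, T = B + 13.3·(0.88377, -0.46793) = (47.336, 34.439). Then |CT| = |T − C| = 58.538.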